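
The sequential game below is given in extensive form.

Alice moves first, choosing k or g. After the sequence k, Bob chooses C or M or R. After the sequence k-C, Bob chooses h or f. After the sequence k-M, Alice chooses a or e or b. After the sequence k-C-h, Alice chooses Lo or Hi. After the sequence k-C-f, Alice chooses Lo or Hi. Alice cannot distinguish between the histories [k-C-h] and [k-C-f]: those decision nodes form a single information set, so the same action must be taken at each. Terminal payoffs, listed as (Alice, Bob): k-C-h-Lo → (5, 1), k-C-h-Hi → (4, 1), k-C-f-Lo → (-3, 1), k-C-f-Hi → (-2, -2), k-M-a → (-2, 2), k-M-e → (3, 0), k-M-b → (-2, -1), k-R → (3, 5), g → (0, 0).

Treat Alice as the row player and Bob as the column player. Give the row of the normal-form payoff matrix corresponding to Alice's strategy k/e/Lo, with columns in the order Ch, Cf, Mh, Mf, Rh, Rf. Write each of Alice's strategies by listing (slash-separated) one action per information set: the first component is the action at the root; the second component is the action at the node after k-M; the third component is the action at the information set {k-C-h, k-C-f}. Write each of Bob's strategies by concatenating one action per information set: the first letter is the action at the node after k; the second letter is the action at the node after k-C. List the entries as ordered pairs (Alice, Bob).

vs Ch: Alice plays k → Bob plays C at [k] → Bob plays h at [k-C] → Alice plays Lo at [k-C-h] → (5, 1)
vs Cf: Alice plays k → Bob plays C at [k] → Bob plays f at [k-C] → Alice plays Lo at [k-C-f] → (-3, 1)
vs Mh: Alice plays k → Bob plays M at [k] → Alice plays e at [k-M] → (3, 0)
vs Mf: Alice plays k → Bob plays M at [k] → Alice plays e at [k-M] → (3, 0)
vs Rh: Alice plays k → Bob plays R at [k] → (3, 5)
vs Rf: Alice plays k → Bob plays R at [k] → (3, 5)

(5,1) (-3,1) (3,0) (3,0) (3,5) (3,5)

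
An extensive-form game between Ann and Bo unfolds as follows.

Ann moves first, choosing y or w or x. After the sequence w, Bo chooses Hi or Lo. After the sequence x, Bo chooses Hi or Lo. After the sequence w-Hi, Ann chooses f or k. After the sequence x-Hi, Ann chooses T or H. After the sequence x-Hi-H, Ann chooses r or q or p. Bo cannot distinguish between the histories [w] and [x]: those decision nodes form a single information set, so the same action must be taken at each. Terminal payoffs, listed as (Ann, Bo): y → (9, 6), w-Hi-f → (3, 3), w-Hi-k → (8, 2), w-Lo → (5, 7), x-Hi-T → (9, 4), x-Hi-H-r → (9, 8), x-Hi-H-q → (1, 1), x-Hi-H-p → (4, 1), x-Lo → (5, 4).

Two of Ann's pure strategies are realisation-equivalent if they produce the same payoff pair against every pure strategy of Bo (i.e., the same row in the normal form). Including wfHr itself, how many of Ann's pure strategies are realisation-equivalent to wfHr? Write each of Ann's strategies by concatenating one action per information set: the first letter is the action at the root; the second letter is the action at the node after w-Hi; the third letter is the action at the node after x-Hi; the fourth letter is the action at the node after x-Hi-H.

6

Row for wfHr (columns Hi, Lo): (3,3) (5,7).
Under wfHr, Ann's choice at the node after x-Hi and at the node after x-Hi-H can never be reached regardless of what Bo does, so varying those choices leaves every outcome unchanged.
Holding the reachable choices fixed and varying the unreachable ones freely already gives 2 × 3 = 6 equivalent strategies.
No other strategy reproduces this row, so those 6 are the full class: wfTr, wfTq, wfTp, wfHr, wfHq, wfHp.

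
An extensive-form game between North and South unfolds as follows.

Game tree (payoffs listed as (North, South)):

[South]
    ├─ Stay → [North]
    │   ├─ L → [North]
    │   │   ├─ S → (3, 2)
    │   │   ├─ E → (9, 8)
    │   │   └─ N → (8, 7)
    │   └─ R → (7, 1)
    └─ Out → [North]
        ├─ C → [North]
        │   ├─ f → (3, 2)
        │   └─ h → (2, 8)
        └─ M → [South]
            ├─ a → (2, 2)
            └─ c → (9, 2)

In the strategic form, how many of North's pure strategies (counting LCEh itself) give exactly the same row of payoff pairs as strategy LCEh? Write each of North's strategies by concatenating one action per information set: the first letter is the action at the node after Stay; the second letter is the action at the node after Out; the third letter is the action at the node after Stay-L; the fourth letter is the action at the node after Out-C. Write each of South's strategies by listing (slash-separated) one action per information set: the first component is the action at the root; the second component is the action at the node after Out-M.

Row for LCEh (columns Stay/a, Stay/c, Out/a, Out/c): (9,8) (9,8) (2,8) (2,8).
Every one of North's information sets is on the play path for some reply by South when North follows LCEh.
Changing the action at any of them therefore changes at least one column, so only LCEh itself gives this row.

1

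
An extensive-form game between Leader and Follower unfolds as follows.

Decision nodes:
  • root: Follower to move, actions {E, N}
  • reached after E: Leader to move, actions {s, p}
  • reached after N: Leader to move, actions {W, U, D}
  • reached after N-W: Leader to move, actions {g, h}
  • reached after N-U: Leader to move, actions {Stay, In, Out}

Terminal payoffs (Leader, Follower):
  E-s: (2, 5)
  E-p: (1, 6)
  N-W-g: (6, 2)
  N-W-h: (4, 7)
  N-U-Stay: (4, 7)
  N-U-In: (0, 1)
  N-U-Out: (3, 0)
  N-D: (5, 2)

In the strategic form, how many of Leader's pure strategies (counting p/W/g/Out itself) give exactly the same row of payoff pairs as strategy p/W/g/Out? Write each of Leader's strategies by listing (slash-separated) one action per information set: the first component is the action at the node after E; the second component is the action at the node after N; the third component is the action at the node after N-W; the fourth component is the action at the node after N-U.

Row for p/W/g/Out (columns E, N): (1,6) (6,2).
Under p/W/g/Out, Leader's choice at the node after N-U can never be reached regardless of what Follower does, so varying those choices leaves every outcome unchanged.
Holding the reachable choices fixed and varying the unreachable one freely already gives 3 equivalent strategies.
No other strategy reproduces this row, so those 3 are the full class: p/W/g/Stay, p/W/g/In, p/W/g/Out.

3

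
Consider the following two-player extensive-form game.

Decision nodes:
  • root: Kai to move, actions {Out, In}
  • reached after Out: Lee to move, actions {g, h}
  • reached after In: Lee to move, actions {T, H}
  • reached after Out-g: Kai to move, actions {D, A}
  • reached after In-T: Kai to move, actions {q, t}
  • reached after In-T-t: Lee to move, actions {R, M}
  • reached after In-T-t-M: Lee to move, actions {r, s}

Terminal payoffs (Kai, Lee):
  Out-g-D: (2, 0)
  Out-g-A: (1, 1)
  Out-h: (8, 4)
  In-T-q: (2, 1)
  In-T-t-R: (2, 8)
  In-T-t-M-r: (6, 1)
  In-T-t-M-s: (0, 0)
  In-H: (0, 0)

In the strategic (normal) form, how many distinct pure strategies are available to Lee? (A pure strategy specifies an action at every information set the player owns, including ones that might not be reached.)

Lee owns the node after Out with actions {g, h} — two choices.
Lee owns the node after In with actions {T, H} — two choices.
Lee owns the node after In-T-t with actions {R, M} — two choices.
Lee owns the node after In-T-t-M with actions {r, s} — two choices.
A pure strategy fixes one action at each information set independently, so the count is the product 2 × 2 × 2 × 2 = 16.
(For reference, Kai has 8 pure strategies, giving a 16×8 normal-form matrix.)

16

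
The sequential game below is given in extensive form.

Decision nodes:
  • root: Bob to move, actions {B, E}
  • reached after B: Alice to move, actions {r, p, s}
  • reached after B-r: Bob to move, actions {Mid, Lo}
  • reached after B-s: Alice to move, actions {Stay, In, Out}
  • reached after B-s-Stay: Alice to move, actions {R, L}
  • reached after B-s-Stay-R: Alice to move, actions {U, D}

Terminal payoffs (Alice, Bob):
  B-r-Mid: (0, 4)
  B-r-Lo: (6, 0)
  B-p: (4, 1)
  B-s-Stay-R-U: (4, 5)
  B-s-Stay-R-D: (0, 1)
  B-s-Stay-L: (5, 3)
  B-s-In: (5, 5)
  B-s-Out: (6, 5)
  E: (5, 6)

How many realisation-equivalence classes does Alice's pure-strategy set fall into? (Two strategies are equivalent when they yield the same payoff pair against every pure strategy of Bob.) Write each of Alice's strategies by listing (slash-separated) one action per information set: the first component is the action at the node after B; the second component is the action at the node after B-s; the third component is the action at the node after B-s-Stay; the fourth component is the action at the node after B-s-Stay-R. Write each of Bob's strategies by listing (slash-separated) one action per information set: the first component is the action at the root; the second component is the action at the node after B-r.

Alice has 36 pure strategies: r/Stay/R/U, r/Stay/R/D, r/Stay/L/U, r/Stay/L/D, r/In/R/U, r/In/R/D, r/In/L/U, r/In/L/D, r/Out/R/U, r/Out/R/D, r/Out/L/U, r/Out/L/D, p/Stay/R/U, p/Stay/R/D, p/Stay/L/U, p/Stay/L/D, p/In/R/U, p/In/R/D, p/In/L/U, p/In/L/D, p/Out/R/U, p/Out/R/D, p/Out/L/U, p/Out/L/D, s/Stay/R/U, s/Stay/R/D, s/Stay/L/U, s/Stay/L/D, s/In/R/U, s/In/R/D, s/In/L/U, s/In/L/D, s/Out/R/U, s/Out/R/D, s/Out/L/U, s/Out/L/D. Columns: B/Mid, B/Lo, E/Mid, E/Lo.
{r/Stay/R/U, r/Stay/R/D, r/Stay/L/U, r/Stay/L/D, r/In/R/U, r/In/R/D, r/In/L/U, r/In/L/D, r/Out/R/U, r/Out/R/D, r/Out/L/U, r/Out/L/D} → row (0,4) (6,0) (5,6) (5,6)
{p/Stay/R/U, p/Stay/R/D, p/Stay/L/U, p/Stay/L/D, p/In/R/U, p/In/R/D, p/In/L/U, p/In/L/D, p/Out/R/U, p/Out/R/D, p/Out/L/U, p/Out/L/D} → row (4,1) (4,1) (5,6) (5,6)
{s/Stay/R/U} → row (4,5) (4,5) (5,6) (5,6)
{s/Stay/R/D} → row (0,1) (0,1) (5,6) (5,6)
{s/Stay/L/U, s/Stay/L/D} → row (5,3) (5,3) (5,6) (5,6)
{s/In/R/U, s/In/R/D, s/In/L/U, s/In/L/D} → row (5,5) (5,5) (5,6) (5,6)
{s/Out/R/U, s/Out/R/D, s/Out/L/U, s/Out/L/D} → row (6,5) (6,5) (5,6) (5,6)
That's 7 distinct rows out of 36 strategies.

7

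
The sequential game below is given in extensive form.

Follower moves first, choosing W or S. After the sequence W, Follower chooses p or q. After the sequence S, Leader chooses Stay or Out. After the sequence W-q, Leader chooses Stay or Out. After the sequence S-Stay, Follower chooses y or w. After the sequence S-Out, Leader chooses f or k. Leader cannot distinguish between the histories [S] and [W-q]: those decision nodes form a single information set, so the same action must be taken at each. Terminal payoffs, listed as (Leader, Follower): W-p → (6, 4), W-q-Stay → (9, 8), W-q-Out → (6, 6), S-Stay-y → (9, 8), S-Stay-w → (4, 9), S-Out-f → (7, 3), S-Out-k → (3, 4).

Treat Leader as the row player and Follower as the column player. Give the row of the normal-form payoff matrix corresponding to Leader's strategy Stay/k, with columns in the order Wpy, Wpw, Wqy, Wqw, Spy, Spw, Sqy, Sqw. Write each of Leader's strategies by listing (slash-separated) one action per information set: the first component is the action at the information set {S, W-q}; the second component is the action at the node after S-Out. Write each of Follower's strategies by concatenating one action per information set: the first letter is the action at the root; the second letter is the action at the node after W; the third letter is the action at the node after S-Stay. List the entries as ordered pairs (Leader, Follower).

(6,4) (6,4) (9,8) (9,8) (9,8) (4,9) (9,8) (4,9)

vs Wpy: Follower plays W → Follower plays p at [W] → (6, 4)
vs Wpw: Follower plays W → Follower plays p at [W] → (6, 4)
vs Wqy: Follower plays W → Follower plays q at [W] → Leader plays Stay at [W-q] → (9, 8)
vs Wqw: Follower plays W → Follower plays q at [W] → Leader plays Stay at [W-q] → (9, 8)
vs Spy: Follower plays S → Leader plays Stay at [S] → Follower plays y at [S-Stay] → (9, 8)
vs Spw: Follower plays S → Leader plays Stay at [S] → Follower plays w at [S-Stay] → (4, 9)
vs Sqy: Follower plays S → Leader plays Stay at [S] → Follower plays y at [S-Stay] → (9, 8)
vs Sqw: Follower plays S → Leader plays Stay at [S] → Follower plays w at [S-Stay] → (4, 9)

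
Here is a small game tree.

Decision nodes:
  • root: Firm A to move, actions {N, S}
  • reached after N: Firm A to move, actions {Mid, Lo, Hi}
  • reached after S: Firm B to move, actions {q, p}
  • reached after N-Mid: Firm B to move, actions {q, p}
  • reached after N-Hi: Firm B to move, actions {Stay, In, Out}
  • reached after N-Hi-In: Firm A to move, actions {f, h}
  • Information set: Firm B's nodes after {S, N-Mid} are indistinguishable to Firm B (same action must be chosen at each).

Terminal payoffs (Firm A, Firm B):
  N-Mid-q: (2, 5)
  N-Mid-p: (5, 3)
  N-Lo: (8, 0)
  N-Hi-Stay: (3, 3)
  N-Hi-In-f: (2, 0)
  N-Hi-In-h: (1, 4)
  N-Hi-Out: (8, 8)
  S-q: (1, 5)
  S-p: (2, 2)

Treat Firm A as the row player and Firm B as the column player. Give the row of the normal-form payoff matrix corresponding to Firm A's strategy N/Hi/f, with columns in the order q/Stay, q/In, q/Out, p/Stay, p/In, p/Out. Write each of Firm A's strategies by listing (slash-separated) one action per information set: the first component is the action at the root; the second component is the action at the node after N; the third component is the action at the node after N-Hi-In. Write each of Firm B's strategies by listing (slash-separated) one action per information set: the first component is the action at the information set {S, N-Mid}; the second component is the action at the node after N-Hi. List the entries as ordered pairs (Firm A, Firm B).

vs q/Stay: Firm A plays N → Firm A plays Hi at [N] → Firm B plays Stay at [N-Hi] → (3, 3)
vs q/In: Firm A plays N → Firm A plays Hi at [N] → Firm B plays In at [N-Hi] → Firm A plays f at [N-Hi-In] → (2, 0)
vs q/Out: Firm A plays N → Firm A plays Hi at [N] → Firm B plays Out at [N-Hi] → (8, 8)
vs p/Stay: Firm A plays N → Firm A plays Hi at [N] → Firm B plays Stay at [N-Hi] → (3, 3)
vs p/In: Firm A plays N → Firm A plays Hi at [N] → Firm B plays In at [N-Hi] → Firm A plays f at [N-Hi-In] → (2, 0)
vs p/Out: Firm A plays N → Firm A plays Hi at [N] → Firm B plays Out at [N-Hi] → (8, 8)

(3,3) (2,0) (8,8) (3,3) (2,0) (8,8)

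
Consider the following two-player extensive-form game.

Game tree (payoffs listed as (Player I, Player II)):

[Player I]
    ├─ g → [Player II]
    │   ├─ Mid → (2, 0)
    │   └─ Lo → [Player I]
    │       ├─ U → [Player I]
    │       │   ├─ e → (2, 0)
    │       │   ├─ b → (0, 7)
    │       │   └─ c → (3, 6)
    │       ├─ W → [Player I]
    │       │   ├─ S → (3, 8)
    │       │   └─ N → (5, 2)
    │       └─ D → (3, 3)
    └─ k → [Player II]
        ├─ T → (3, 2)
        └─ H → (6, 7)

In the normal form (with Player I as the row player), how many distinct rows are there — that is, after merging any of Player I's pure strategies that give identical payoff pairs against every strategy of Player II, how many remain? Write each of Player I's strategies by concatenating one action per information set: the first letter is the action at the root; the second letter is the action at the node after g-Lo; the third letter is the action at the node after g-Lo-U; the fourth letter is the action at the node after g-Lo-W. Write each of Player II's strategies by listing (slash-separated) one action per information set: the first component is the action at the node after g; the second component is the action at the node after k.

7

Player I has 36 pure strategies: gUeS, gUeN, gUbS, gUbN, gUcS, gUcN, gWeS, gWeN, gWbS, gWbN, gWcS, gWcN, gDeS, gDeN, gDbS, gDbN, gDcS, gDcN, kUeS, kUeN, kUbS, kUbN, kUcS, kUcN, kWeS, kWeN, kWbS, kWbN, kWcS, kWcN, kDeS, kDeN, kDbS, kDbN, kDcS, kDcN. Columns: Mid/T, Mid/H, Lo/T, Lo/H.
{gUeS, gUeN} → row (2,0) (2,0) (2,0) (2,0)
{gUbS, gUbN} → row (2,0) (2,0) (0,7) (0,7)
{gUcS, gUcN} → row (2,0) (2,0) (3,6) (3,6)
{gWeS, gWbS, gWcS} → row (2,0) (2,0) (3,8) (3,8)
{gWeN, gWbN, gWcN} → row (2,0) (2,0) (5,2) (5,2)
{gDeS, gDeN, gDbS, gDbN, gDcS, gDcN} → row (2,0) (2,0) (3,3) (3,3)
{kUeS, kUeN, kUbS, kUbN, kUcS, kUcN, kWeS, kWeN, kWbS, kWbN, kWcS, kWcN, kDeS, kDeN, kDbS, kDbN, kDcS, kDcN} → row (3,2) (6,7) (3,2) (6,7)
That's 7 distinct rows out of 36 strategies.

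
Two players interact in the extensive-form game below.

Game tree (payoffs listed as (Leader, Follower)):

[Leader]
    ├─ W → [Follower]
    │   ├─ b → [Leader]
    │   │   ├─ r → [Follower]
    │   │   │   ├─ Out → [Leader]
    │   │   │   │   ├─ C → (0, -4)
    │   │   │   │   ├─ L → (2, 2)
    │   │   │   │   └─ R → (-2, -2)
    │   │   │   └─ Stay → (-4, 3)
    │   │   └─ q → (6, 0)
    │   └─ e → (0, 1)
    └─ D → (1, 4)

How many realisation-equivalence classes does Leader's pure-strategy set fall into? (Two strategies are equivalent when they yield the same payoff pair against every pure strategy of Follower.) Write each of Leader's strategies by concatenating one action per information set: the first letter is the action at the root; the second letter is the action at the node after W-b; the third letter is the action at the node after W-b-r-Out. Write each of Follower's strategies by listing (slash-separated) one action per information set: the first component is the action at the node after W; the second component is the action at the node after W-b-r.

Leader has 12 pure strategies: WrC, WrL, WrR, WqC, WqL, WqR, DrC, DrL, DrR, DqC, DqL, DqR. Columns: b/Out, b/Stay, e/Out, e/Stay.
{WrC} → row (0,-4) (-4,3) (0,1) (0,1)
{WrL} → row (2,2) (-4,3) (0,1) (0,1)
{WrR} → row (-2,-2) (-4,3) (0,1) (0,1)
{WqC, WqL, WqR} → row (6,0) (6,0) (0,1) (0,1)
{DrC, DrL, DrR, DqC, DqL, DqR} → row (1,4) (1,4) (1,4) (1,4)
That's 5 distinct rows out of 12 strategies.

5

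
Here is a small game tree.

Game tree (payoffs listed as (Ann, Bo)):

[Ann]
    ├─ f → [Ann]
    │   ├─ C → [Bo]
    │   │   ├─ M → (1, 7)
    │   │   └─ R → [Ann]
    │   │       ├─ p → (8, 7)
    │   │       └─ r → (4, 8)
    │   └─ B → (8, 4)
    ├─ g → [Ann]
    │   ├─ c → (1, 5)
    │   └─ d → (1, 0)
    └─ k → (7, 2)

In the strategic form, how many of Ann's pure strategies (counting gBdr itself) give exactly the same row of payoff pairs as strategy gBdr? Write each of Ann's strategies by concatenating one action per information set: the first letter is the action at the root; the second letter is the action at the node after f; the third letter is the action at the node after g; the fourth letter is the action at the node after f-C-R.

Row for gBdr (columns M, R): (1,0) (1,0).
Under gBdr, Ann's choice at the node after f and at the node after f-C-R can never be reached regardless of what Bo does, so varying those choices leaves every outcome unchanged.
Holding the reachable choices fixed and varying the unreachable ones freely already gives 2 × 2 = 4 equivalent strategies.
No other strategy reproduces this row, so those 4 are the full class: gCdp, gCdr, gBdp, gBdr.

4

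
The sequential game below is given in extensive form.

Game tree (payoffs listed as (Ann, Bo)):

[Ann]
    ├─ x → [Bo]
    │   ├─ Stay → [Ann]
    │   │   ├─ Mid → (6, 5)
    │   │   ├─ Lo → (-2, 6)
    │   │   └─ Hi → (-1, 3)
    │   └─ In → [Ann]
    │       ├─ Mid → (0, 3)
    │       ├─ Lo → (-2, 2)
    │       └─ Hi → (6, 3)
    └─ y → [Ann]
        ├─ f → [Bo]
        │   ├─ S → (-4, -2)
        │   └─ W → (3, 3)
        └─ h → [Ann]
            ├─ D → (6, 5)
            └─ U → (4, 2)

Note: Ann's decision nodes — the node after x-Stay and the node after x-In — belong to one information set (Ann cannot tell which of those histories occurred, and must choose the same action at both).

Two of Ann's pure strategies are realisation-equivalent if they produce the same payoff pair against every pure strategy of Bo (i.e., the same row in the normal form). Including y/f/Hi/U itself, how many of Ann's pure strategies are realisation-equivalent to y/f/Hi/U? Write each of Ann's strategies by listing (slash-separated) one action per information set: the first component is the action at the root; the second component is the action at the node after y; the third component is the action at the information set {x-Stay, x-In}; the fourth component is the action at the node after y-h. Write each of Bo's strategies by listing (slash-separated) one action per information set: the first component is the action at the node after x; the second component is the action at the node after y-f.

Row for y/f/Hi/U (columns Stay/S, Stay/W, In/S, In/W): (-4,-2) (3,3) (-4,-2) (3,3).
Under y/f/Hi/U, Ann's choice at the information set {x-Stay, x-In} and at the node after y-h can never be reached regardless of what Bo does, so varying those choices leaves every outcome unchanged.
Holding the reachable choices fixed and varying the unreachable ones freely already gives 3 × 2 = 6 equivalent strategies.
No other strategy reproduces this row, so those 6 are the full class: y/f/Mid/D, y/f/Mid/U, y/f/Lo/D, y/f/Lo/U, y/f/Hi/D, y/f/Hi/U.

6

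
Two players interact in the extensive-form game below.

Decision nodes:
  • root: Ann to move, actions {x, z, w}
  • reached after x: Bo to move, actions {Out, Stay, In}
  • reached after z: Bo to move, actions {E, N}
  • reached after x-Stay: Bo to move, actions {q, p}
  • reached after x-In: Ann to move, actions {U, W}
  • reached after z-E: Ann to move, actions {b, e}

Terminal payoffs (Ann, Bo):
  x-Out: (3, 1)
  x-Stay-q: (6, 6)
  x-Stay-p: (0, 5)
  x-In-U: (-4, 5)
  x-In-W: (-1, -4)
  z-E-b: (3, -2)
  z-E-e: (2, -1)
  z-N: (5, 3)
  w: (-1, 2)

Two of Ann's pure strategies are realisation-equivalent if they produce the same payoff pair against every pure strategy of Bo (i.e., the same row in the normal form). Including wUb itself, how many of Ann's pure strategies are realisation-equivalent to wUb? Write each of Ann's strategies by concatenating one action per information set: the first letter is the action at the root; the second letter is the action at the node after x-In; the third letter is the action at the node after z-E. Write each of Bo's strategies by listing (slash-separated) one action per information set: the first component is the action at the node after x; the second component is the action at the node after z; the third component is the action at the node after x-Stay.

4

Row for wUb (columns Out/E/q, Out/E/p, Out/N/q, Out/N/p, Stay/E/q, Stay/E/p, Stay/N/q, Stay/N/p, In/E/q, In/E/p, In/N/q, In/N/p): (-1,2) (-1,2) (-1,2) (-1,2) (-1,2) (-1,2) (-1,2) (-1,2) (-1,2) (-1,2) (-1,2) (-1,2).
Under wUb, Ann's choice at the node after x-In and at the node after z-E can never be reached regardless of what Bo does, so varying those choices leaves every outcome unchanged.
Holding the reachable choices fixed and varying the unreachable ones freely already gives 2 × 2 = 4 equivalent strategies.
No other strategy reproduces this row, so those 4 are the full class: wUb, wUe, wWb, wWe.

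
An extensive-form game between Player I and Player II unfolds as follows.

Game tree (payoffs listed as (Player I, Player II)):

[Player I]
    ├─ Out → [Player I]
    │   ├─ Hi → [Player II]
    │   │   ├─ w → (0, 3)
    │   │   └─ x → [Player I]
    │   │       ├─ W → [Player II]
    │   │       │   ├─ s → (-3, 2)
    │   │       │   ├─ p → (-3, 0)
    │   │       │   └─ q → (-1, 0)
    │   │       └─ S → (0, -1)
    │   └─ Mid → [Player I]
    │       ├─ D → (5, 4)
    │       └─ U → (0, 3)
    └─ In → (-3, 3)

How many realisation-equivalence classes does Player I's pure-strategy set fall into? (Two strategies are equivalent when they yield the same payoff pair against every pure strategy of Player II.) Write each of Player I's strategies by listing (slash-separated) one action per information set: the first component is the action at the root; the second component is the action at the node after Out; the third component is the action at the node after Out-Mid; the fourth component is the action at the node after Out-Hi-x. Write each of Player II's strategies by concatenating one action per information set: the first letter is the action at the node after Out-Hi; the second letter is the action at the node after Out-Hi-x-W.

5

Player I has 16 pure strategies: Out/Hi/D/W, Out/Hi/D/S, Out/Hi/U/W, Out/Hi/U/S, Out/Mid/D/W, Out/Mid/D/S, Out/Mid/U/W, Out/Mid/U/S, In/Hi/D/W, In/Hi/D/S, In/Hi/U/W, In/Hi/U/S, In/Mid/D/W, In/Mid/D/S, In/Mid/U/W, In/Mid/U/S. Columns: ws, wp, wq, xs, xp, xq.
{Out/Hi/D/W, Out/Hi/U/W} → row (0,3) (0,3) (0,3) (-3,2) (-3,0) (-1,0)
{Out/Hi/D/S, Out/Hi/U/S} → row (0,3) (0,3) (0,3) (0,-1) (0,-1) (0,-1)
{Out/Mid/D/W, Out/Mid/D/S} → row (5,4) (5,4) (5,4) (5,4) (5,4) (5,4)
{Out/Mid/U/W, Out/Mid/U/S} → row (0,3) (0,3) (0,3) (0,3) (0,3) (0,3)
{In/Hi/D/W, In/Hi/D/S, In/Hi/U/W, In/Hi/U/S, In/Mid/D/W, In/Mid/D/S, In/Mid/U/W, In/Mid/U/S} → row (-3,3) (-3,3) (-3,3) (-3,3) (-3,3) (-3,3)
That's 5 distinct rows out of 16 strategies.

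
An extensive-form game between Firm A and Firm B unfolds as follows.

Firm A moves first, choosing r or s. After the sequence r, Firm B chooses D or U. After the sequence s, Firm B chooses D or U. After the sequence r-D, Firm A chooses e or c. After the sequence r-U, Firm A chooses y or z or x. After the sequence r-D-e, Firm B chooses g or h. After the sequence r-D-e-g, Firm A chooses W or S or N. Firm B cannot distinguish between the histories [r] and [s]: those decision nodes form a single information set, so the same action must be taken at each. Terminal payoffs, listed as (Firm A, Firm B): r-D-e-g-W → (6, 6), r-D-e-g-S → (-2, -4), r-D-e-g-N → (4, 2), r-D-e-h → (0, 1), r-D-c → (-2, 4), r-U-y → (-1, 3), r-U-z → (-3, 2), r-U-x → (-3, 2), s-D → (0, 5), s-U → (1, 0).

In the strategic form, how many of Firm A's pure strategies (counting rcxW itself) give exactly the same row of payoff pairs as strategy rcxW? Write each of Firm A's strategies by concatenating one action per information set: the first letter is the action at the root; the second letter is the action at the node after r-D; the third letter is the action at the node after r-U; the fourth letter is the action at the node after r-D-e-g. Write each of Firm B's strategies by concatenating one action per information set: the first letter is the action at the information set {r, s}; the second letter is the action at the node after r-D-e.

6

Row for rcxW (columns Dg, Dh, Ug, Uh): (-2,4) (-2,4) (-3,2) (-3,2).
Under rcxW, Firm A's choice at the node after r-D-e-g can never be reached regardless of what Firm B does, so varying those choices leaves every outcome unchanged.
Holding the reachable choices fixed and varying the unreachable one freely already gives 3 equivalent strategies.
Checking the remaining rows, rczW, rczS, rczN also happen to give the same payoffs in every column, bringing the total to 6: rczW, rczS, rczN, rcxW, rcxS, rcxN.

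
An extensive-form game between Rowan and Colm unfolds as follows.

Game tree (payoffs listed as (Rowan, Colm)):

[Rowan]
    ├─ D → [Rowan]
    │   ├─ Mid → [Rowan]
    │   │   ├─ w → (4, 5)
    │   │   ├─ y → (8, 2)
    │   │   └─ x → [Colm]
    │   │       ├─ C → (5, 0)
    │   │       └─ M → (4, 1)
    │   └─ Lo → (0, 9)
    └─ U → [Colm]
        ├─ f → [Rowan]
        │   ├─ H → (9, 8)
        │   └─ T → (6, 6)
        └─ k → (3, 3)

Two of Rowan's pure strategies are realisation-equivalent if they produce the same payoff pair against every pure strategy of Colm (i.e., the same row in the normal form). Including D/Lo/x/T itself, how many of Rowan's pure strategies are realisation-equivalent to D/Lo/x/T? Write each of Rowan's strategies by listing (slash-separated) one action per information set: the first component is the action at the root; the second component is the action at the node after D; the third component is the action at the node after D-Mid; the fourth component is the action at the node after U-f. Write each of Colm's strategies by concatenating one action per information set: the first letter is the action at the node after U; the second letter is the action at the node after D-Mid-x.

Row for D/Lo/x/T (columns fC, fM, kC, kM): (0,9) (0,9) (0,9) (0,9).
Under D/Lo/x/T, Rowan's choice at the node after D-Mid and at the node after U-f can never be reached regardless of what Colm does, so varying those choices leaves every outcome unchanged.
Holding the reachable choices fixed and varying the unreachable ones freely already gives 3 × 2 = 6 equivalent strategies.
No other strategy reproduces this row, so those 6 are the full class: D/Lo/w/H, D/Lo/w/T, D/Lo/y/H, D/Lo/y/T, D/Lo/x/H, D/Lo/x/T.

6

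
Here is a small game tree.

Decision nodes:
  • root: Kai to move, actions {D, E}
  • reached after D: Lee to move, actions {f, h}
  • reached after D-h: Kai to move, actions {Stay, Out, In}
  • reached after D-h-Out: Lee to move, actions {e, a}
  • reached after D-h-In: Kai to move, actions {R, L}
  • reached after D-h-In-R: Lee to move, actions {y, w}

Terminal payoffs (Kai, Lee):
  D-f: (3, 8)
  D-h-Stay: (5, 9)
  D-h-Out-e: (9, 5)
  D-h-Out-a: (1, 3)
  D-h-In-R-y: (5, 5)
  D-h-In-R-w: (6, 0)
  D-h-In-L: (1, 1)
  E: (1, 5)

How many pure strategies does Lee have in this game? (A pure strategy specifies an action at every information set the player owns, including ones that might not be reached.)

Lee owns the node after D with actions {f, h} — two choices.
Lee owns the node after D-h-Out with actions {e, a} — two choices.
Lee owns the node after D-h-In-R with actions {y, w} — two choices.
A pure strategy fixes one action at each information set independently, so the count is the product 2 × 2 × 2 = 8.
(For reference, Kai has 12 pure strategies, giving a 8×12 normal-form matrix.)

8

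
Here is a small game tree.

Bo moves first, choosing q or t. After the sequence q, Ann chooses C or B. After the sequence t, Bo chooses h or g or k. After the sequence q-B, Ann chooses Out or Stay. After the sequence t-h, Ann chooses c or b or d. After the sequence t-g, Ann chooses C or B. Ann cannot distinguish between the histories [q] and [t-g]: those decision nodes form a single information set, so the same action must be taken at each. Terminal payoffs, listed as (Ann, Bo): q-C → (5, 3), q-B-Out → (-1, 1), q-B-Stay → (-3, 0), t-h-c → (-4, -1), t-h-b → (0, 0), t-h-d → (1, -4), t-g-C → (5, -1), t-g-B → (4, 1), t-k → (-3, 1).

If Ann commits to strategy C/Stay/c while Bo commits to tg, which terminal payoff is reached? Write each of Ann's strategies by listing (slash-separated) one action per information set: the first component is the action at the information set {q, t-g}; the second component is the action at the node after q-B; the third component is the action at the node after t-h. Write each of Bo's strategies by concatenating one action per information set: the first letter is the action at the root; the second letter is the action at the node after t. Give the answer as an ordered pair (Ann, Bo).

(5, -1)

Trace the play path from the root:
  Bo plays t
  Bo plays g at [t]
  Ann plays C at [t-g]
→ terminal payoff (5, -1).
(Ann's choice at the node after q-B is never reached on this path, so it doesn't affect the outcome.)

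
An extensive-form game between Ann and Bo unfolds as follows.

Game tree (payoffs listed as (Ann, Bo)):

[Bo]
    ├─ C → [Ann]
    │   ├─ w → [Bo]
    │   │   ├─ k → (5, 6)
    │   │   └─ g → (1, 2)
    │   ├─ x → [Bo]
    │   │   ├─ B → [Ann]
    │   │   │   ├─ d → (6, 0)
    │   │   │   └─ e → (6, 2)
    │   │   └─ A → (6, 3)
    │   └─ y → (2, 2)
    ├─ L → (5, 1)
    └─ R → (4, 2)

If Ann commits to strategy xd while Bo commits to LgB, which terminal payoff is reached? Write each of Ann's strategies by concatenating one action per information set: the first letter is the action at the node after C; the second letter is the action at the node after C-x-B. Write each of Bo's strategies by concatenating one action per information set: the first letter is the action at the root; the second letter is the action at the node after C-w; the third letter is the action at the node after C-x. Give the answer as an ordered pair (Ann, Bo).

Trace the play path from the root:
  Bo plays L
→ terminal payoff (5, 1).
(Ann's choice at the node after C is never reached on this path, so it doesn't affect the outcome.)

(5, 1)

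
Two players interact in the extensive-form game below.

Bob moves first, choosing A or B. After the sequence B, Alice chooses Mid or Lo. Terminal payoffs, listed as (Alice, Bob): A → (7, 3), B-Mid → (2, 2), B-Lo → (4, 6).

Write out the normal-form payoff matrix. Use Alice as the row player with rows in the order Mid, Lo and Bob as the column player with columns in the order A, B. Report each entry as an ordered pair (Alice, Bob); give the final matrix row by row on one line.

            A        B
 Mid    (7,3)    (2,2)
  Lo    (7,3)    (4,6)

Mid: (7,3) (2,2) | Lo: (7,3) (4,6)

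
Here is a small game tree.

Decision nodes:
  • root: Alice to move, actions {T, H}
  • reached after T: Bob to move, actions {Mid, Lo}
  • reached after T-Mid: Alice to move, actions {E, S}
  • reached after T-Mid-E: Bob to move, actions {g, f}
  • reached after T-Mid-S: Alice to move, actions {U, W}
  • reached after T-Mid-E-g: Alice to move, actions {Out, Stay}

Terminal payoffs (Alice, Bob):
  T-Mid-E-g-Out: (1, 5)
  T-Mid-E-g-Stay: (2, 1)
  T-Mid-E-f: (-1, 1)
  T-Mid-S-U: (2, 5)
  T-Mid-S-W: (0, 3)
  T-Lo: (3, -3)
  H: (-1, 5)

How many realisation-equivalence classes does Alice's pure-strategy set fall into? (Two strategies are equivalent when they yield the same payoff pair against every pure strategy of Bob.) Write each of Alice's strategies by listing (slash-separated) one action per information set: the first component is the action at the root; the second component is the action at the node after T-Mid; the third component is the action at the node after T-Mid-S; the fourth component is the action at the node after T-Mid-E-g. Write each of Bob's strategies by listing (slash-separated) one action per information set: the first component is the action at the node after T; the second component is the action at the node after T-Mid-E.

5

Alice has 16 pure strategies: T/E/U/Out, T/E/U/Stay, T/E/W/Out, T/E/W/Stay, T/S/U/Out, T/S/U/Stay, T/S/W/Out, T/S/W/Stay, H/E/U/Out, H/E/U/Stay, H/E/W/Out, H/E/W/Stay, H/S/U/Out, H/S/U/Stay, H/S/W/Out, H/S/W/Stay. Columns: Mid/g, Mid/f, Lo/g, Lo/f.
{T/E/U/Out, T/E/W/Out} → row (1,5) (-1,1) (3,-3) (3,-3)
{T/E/U/Stay, T/E/W/Stay} → row (2,1) (-1,1) (3,-3) (3,-3)
{T/S/U/Out, T/S/U/Stay} → row (2,5) (2,5) (3,-3) (3,-3)
{T/S/W/Out, T/S/W/Stay} → row (0,3) (0,3) (3,-3) (3,-3)
{H/E/U/Out, H/E/U/Stay, H/E/W/Out, H/E/W/Stay, H/S/U/Out, H/S/U/Stay, H/S/W/Out, H/S/W/Stay} → row (-1,5) (-1,5) (-1,5) (-1,5)
That's 5 distinct rows out of 16 strategies.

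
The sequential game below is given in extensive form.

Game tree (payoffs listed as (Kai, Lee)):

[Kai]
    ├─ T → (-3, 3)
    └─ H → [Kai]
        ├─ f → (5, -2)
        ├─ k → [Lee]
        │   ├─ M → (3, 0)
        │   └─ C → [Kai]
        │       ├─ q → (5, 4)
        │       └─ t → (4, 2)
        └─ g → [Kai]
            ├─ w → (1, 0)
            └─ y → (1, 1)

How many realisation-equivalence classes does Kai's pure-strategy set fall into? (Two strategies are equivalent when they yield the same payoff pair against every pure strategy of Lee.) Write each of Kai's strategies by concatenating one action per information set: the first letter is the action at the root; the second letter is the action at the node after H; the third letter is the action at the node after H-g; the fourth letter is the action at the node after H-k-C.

6

Kai has 24 pure strategies: Tfwq, Tfwt, Tfyq, Tfyt, Tkwq, Tkwt, Tkyq, Tkyt, Tgwq, Tgwt, Tgyq, Tgyt, Hfwq, Hfwt, Hfyq, Hfyt, Hkwq, Hkwt, Hkyq, Hkyt, Hgwq, Hgwt, Hgyq, Hgyt. Columns: M, C.
{Tfwq, Tfwt, Tfyq, Tfyt, Tkwq, Tkwt, Tkyq, Tkyt, Tgwq, Tgwt, Tgyq, Tgyt} → row (-3,3) (-3,3)
{Hfwq, Hfwt, Hfyq, Hfyt} → row (5,-2) (5,-2)
{Hkwq, Hkyq} → row (3,0) (5,4)
{Hkwt, Hkyt} → row (3,0) (4,2)
{Hgwq, Hgwt} → row (1,0) (1,0)
{Hgyq, Hgyt} → row (1,1) (1,1)
That's 6 distinct rows out of 24 strategies.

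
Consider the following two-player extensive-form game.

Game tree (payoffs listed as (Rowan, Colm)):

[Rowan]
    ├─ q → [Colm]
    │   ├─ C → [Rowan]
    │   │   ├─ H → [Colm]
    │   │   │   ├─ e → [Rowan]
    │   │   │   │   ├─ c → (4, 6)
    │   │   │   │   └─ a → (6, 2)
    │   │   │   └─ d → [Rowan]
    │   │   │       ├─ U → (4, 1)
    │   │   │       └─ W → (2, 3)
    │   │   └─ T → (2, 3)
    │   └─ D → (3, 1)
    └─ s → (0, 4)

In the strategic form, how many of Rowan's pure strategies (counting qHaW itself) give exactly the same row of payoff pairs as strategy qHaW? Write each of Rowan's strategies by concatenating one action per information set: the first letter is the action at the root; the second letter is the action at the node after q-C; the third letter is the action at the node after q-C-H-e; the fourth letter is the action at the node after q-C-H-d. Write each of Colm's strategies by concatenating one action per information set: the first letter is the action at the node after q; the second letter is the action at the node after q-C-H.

1

Row for qHaW (columns Ce, Cd, De, Dd): (6,2) (2,3) (3,1) (3,1).
Every one of Rowan's information sets is on the play path for some reply by Colm when Rowan follows qHaW.
Changing the action at any of them therefore changes at least one column, so only qHaW itself gives this row.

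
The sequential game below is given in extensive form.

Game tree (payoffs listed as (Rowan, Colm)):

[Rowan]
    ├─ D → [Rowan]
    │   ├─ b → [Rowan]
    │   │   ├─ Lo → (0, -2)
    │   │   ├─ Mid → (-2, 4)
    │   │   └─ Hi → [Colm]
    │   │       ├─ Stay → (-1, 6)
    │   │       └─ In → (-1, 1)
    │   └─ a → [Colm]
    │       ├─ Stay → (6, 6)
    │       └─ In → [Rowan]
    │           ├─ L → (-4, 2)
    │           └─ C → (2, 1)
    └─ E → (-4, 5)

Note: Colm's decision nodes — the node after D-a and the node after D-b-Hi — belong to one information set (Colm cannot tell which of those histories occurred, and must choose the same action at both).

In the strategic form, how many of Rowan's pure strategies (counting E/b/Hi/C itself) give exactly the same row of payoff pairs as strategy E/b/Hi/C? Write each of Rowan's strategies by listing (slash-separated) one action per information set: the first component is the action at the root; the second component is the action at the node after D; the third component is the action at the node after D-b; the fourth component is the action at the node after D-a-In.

12

Row for E/b/Hi/C (columns Stay, In): (-4,5) (-4,5).
Under E/b/Hi/C, Rowan's choice at the node after D and at the node after D-b and at the node after D-a-In can never be reached regardless of what Colm does, so varying those choices leaves every outcome unchanged.
Holding the reachable choices fixed and varying the unreachable ones freely already gives 2 × 3 × 2 = 12 equivalent strategies.
No other strategy reproduces this row, so those 12 are the full class: E/b/Lo/L, E/b/Lo/C, E/b/Mid/L, E/b/Mid/C, E/b/Hi/L, E/b/Hi/C, E/a/Lo/L, E/a/Lo/C, E/a/Mid/L, E/a/Mid/C, E/a/Hi/L, E/a/Hi/C.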